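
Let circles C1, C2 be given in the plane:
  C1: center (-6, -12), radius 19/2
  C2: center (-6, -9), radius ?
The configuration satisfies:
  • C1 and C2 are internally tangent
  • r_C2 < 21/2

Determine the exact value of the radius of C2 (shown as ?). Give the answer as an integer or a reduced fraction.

1. [int C1,C2]  r_C2² − 19r_C2 + 325/4 = 0  ⇒  r_C2 = 13/2 or 25/2
2. given r_C2 < 21/2: keep 13/2

13/2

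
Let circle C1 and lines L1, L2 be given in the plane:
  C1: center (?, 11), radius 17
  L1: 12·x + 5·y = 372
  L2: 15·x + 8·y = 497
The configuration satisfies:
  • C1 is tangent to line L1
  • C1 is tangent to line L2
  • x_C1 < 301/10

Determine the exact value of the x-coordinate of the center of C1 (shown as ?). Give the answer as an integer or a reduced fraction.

8

1. [C1‖L1]  x_C1² − (317/6)x_C1 + 1076/3 = 0  ⇒  x_C1 = 8 or 269/6
2. [C1‖L2]  x_C1² − (818/15)x_C1 + 5584/15 = 0  ⇒  x_C1 = 8 or 698/15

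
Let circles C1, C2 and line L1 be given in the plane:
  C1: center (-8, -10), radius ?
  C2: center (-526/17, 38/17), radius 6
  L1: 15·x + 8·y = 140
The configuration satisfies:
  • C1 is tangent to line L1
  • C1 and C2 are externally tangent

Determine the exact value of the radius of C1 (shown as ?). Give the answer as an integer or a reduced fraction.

1. [C1‖L1]  r_C1² − 400 = 0  ⇒  r_C1 = 20 (r>0 drops 1)
2. [ext C1·C2]  r_C1² + 12r_C1 − 640 = 0  ⇒  r_C1 = 20 (r>0 drops 1)

20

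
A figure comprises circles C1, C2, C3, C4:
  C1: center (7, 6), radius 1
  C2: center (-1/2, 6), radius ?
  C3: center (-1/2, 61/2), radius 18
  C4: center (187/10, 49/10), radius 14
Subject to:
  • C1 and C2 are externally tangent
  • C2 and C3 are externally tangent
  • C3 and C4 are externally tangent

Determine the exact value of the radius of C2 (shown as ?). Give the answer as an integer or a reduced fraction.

13/2

1. [ext C1·C2]  r_C2² + 2r_C2 − 221/4 = 0  ⇒  r_C2 = 13/2 (r>0 drops 1)
2. [ext C2·C3]  r_C2² + 36r_C2 − 1105/4 = 0  ⇒  r_C2 = 13/2 (r>0 drops 1)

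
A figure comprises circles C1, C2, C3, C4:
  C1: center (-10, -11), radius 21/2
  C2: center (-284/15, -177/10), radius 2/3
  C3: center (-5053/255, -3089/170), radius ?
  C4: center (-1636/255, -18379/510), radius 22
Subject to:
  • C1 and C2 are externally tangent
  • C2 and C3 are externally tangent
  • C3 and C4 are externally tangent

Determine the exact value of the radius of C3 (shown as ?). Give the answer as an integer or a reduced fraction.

1/3

1. [ext C2·C3]  r_C3² + (4/3)r_C3 − 5/9 = 0  ⇒  r_C3 = 1/3 (r>0 drops 1)
2. [ext C3·C4]  r_C3² + 44r_C3 − 133/9 = 0  ⇒  r_C3 = 1/3 (r>0 drops 1)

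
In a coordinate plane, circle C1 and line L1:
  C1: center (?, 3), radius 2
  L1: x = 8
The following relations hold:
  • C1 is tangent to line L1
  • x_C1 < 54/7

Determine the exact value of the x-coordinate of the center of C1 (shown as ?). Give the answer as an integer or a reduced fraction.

1. [C1‖L1]  x_C1² − 16x_C1 + 60 = 0  ⇒  x_C1 = 6 or 10
2. given x_C1 < 54/7: keep 6

6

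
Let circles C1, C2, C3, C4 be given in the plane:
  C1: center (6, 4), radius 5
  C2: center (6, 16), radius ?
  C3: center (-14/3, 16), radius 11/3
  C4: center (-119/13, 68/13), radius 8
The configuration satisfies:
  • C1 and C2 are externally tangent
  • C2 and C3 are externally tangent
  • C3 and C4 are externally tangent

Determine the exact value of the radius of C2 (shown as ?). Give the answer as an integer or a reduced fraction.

7

1. [ext C1·C2]  r_C2² + 10r_C2 − 119 = 0  ⇒  r_C2 = 7 (r>0 drops 1)
2. [ext C2·C3]  r_C2² + (22/3)r_C2 − 301/3 = 0  ⇒  r_C2 = 7 (r>0 drops 1)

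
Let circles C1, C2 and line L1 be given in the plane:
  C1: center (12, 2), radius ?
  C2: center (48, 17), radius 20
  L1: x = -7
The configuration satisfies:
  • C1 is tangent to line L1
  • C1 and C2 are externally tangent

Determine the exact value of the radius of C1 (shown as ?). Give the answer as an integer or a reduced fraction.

1. [C1‖L1]  r_C1² − 361 = 0  ⇒  r_C1 = 19 (r>0 drops 1)
2. [ext C1·C2]  r_C1² + 40r_C1 − 1121 = 0  ⇒  r_C1 = 19 (r>0 drops 1)

19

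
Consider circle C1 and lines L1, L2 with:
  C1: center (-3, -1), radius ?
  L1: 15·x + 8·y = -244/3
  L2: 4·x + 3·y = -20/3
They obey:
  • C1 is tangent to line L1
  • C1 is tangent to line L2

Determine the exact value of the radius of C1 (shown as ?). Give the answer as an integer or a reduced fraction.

1. [C1‖L1]  r_C1² − 25/9 = 0  ⇒  r_C1 = 5/3 (r>0 drops 1)
2. [C1‖L2]  r_C1² − 25/9 = 0  ⇒  r_C1 = 5/3 (r>0 drops 1)

5/3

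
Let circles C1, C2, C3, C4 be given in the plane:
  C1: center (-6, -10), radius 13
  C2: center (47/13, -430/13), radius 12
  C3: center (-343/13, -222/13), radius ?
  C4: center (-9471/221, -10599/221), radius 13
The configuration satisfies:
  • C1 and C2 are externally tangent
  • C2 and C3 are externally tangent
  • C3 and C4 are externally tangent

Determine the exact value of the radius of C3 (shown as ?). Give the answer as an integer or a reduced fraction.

1. [ext C2·C3]  r_C3² + 24r_C3 − 1012 = 0  ⇒  r_C3 = 22 (r>0 drops 1)
2. [ext C3·C4]  r_C3² + 26r_C3 − 1056 = 0  ⇒  r_C3 = 22 (r>0 drops 1)

22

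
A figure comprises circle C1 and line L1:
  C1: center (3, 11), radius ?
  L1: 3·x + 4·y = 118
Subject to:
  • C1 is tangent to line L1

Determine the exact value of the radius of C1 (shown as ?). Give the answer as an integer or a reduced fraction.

1. [C1‖L1]  r_C1² − 169 = 0  ⇒  r_C1 = 13 (r>0 drops 1)

13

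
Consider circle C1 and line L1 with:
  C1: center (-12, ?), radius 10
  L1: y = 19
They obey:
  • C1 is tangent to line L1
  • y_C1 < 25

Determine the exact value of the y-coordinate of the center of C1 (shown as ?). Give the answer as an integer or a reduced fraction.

9

1. [C1‖L1]  y_C1² − 38y_C1 + 261 = 0  ⇒  y_C1 = 9 or 29
2. given y_C1 < 25: keep 9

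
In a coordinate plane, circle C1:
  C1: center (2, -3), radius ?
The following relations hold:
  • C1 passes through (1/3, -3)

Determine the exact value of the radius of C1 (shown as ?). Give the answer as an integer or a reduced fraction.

1. [C1∋P]  r_C1² − 25/9 = 0  ⇒  r_C1 = 5/3 (r>0 drops 1)

5/3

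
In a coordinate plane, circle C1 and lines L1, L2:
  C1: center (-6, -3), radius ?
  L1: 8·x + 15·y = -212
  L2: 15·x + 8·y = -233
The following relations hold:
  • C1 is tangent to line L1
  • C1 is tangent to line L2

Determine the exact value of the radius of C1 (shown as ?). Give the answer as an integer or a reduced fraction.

1. [C1‖L1]  r_C1² − 49 = 0  ⇒  r_C1 = 7 (r>0 drops 1)
2. [C1‖L2]  r_C1² − 49 = 0  ⇒  r_C1 = 7 (r>0 drops 1)

7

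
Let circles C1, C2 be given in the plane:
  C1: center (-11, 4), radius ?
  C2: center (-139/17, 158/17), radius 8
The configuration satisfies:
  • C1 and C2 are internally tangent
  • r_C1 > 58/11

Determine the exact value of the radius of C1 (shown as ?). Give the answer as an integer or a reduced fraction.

14

1. [int C1,C2]  r_C1² − 16r_C1 + 28 = 0  ⇒  r_C1 = 2 or 14
2. given r_C1 > 58/11: keep 14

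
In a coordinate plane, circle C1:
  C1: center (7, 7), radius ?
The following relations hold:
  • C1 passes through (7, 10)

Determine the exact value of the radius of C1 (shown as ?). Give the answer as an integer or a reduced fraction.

3

1. [C1∋P]  r_C1² − 9 = 0  ⇒  r_C1 = 3 (r>0 drops 1)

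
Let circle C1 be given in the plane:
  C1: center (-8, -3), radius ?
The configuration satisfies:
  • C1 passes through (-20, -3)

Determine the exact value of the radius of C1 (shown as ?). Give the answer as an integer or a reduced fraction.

12

1. [C1∋P]  r_C1² − 144 = 0  ⇒  r_C1 = 12 (r>0 drops 1)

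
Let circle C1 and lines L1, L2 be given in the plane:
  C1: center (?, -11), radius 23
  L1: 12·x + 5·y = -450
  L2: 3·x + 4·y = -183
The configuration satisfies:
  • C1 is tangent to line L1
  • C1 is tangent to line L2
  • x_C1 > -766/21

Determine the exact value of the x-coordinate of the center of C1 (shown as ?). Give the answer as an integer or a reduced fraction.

1. [C1‖L1]  x_C1² + (395/6)x_C1 + 1388/3 = 0  ⇒  x_C1 = -347/6 or -8
2. [C1‖L2]  x_C1² + (278/3)x_C1 + 2032/3 = 0  ⇒  x_C1 = -254/3 or -8

-8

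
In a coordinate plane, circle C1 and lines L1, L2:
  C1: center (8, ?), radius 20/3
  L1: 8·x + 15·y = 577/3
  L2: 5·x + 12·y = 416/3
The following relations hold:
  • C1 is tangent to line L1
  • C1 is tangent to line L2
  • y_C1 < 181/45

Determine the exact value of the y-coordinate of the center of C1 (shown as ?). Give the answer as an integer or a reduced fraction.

1. [C1‖L1]  y_C1² − (154/9)y_C1 + 145/9 = 0  ⇒  y_C1 = 1 or 145/9
2. [C1‖L2]  y_C1² − (148/9)y_C1 + 139/9 = 0  ⇒  y_C1 = 1 or 139/9

1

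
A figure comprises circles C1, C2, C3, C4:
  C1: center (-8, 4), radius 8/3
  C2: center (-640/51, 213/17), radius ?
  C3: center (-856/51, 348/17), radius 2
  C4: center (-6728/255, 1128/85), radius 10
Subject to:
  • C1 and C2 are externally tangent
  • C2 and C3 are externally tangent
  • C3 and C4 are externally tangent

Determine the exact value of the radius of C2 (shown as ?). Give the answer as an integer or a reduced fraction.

7

1. [ext C1·C2]  r_C2² + (16/3)r_C2 − 259/3 = 0  ⇒  r_C2 = 7 (r>0 drops 1)
2. [ext C2·C3]  r_C2² + 4r_C2 − 77 = 0  ⇒  r_C2 = 7 (r>0 drops 1)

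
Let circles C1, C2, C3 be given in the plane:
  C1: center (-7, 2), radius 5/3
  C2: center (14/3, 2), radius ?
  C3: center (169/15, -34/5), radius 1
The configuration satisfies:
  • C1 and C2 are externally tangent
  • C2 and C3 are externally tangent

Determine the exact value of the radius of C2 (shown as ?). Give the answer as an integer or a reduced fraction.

1. [ext C1·C2]  r_C2² + (10/3)r_C2 − 400/3 = 0  ⇒  r_C2 = 10 (r>0 drops 1)
2. [ext C2·C3]  r_C2² + 2r_C2 − 120 = 0  ⇒  r_C2 = 10 (r>0 drops 1)

10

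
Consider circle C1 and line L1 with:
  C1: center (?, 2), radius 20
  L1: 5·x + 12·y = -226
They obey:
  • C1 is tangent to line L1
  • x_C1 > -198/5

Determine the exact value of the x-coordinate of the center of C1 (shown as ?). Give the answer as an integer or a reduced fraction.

1. [C1‖L1]  x_C1² + 100x_C1 − 204 = 0  ⇒  x_C1 = -102 or 2
2. given x_C1 > -198/5: keep 2

2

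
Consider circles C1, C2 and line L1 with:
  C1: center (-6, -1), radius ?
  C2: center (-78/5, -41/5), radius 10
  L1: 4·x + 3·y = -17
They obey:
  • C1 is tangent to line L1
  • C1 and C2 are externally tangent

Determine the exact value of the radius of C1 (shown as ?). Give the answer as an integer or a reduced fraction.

1. [C1‖L1]  r_C1² − 4 = 0  ⇒  r_C1 = 2 (r>0 drops 1)
2. [ext C1·C2]  r_C1² + 20r_C1 − 44 = 0  ⇒  r_C1 = 2 (r>0 drops 1)

2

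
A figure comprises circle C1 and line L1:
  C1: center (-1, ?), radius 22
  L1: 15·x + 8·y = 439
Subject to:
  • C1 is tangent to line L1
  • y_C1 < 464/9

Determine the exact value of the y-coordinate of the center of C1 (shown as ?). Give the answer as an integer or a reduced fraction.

1. [C1‖L1]  y_C1² − (227/2)y_C1 + 1035 = 0  ⇒  y_C1 = 10 or 207/2
2. given y_C1 < 464/9: keep 10

10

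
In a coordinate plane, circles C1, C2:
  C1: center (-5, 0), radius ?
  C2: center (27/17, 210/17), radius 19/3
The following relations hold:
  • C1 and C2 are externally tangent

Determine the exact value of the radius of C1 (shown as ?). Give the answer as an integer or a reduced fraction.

23/3

1. [ext C1·C2]  r_C1² + (38/3)r_C1 − 1403/9 = 0  ⇒  r_C1 = 23/3 (r>0 drops 1)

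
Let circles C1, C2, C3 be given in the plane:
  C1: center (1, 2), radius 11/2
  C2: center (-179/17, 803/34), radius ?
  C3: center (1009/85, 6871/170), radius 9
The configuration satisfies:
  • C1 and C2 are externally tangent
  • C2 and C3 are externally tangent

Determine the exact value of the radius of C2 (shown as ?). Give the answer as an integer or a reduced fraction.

19

1. [ext C1·C2]  r_C2² + 11r_C2 − 570 = 0  ⇒  r_C2 = 19 (r>0 drops 1)
2. [ext C2·C3]  r_C2² + 18r_C2 − 703 = 0  ⇒  r_C2 = 19 (r>0 drops 1)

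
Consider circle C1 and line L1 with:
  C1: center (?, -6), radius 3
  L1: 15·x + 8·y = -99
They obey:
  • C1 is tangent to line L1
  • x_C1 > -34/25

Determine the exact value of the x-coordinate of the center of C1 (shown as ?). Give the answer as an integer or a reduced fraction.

0

1. [C1‖L1]  x_C1² + (34/5)x_C1 = 0  ⇒  x_C1 = -34/5 or 0
2. given x_C1 > -34/25: keep 0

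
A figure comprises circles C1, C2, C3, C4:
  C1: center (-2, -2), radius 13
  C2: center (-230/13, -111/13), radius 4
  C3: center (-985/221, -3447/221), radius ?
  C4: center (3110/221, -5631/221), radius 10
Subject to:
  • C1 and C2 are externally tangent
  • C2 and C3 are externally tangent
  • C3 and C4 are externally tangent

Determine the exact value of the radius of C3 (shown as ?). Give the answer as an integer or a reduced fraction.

1. [ext C2·C3]  r_C3² + 8r_C3 − 209 = 0  ⇒  r_C3 = 11 (r>0 drops 1)
2. [ext C3·C4]  r_C3² + 20r_C3 − 341 = 0  ⇒  r_C3 = 11 (r>0 drops 1)

11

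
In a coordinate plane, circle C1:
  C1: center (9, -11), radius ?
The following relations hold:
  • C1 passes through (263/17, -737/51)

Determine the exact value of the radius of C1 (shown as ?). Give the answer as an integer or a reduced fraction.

1. [C1∋P]  r_C1² − 484/9 = 0  ⇒  r_C1 = 22/3 (r>0 drops 1)

22/3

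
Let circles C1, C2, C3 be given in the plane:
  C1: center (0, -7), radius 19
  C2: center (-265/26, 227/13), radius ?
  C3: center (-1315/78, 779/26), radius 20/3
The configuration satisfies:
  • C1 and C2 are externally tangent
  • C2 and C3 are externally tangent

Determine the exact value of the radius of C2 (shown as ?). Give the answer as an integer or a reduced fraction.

1. [ext C1·C2]  r_C2² + 38r_C2 − 1365/4 = 0  ⇒  r_C2 = 15/2 (r>0 drops 1)
2. [ext C2·C3]  r_C2² + (40/3)r_C2 − 625/4 = 0  ⇒  r_C2 = 15/2 (r>0 drops 1)

15/2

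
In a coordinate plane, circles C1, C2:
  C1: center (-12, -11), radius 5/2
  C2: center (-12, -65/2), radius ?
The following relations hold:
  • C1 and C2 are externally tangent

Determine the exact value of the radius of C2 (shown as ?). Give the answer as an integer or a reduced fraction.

19

1. [ext C1·C2]  r_C2² + 5r_C2 − 456 = 0  ⇒  r_C2 = 19 (r>0 drops 1)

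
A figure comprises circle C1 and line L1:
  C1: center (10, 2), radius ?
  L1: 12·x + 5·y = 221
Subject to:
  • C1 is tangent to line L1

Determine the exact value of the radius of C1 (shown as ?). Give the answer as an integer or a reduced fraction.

1. [C1‖L1]  r_C1² − 49 = 0  ⇒  r_C1 = 7 (r>0 drops 1)

7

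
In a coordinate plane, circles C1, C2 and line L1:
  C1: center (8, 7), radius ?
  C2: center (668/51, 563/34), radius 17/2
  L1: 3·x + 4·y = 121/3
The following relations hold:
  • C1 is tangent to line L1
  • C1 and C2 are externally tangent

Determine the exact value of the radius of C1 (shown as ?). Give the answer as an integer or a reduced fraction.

7/3

1. [C1‖L1]  r_C1² − 49/9 = 0  ⇒  r_C1 = 7/3 (r>0 drops 1)
2. [ext C1·C2]  r_C1² + 17r_C1 − 406/9 = 0  ⇒  r_C1 = 7/3 (r>0 drops 1)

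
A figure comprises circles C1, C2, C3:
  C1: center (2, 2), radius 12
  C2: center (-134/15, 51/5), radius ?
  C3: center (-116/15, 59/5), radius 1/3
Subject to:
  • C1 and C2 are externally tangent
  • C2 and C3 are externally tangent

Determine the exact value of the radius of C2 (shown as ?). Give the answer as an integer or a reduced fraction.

1. [ext C1·C2]  r_C2² + 24r_C2 − 385/9 = 0  ⇒  r_C2 = 5/3 (r>0 drops 1)
2. [ext C2·C3]  r_C2² + (2/3)r_C2 − 35/9 = 0  ⇒  r_C2 = 5/3 (r>0 drops 1)

5/3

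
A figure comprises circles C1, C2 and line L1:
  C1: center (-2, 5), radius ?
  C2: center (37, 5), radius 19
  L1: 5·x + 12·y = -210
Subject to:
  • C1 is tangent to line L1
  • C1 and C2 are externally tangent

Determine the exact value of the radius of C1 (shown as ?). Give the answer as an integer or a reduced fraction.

20

1. [C1‖L1]  r_C1² − 400 = 0  ⇒  r_C1 = 20 (r>0 drops 1)
2. [ext C1·C2]  r_C1² + 38r_C1 − 1160 = 0  ⇒  r_C1 = 20 (r>0 drops 1)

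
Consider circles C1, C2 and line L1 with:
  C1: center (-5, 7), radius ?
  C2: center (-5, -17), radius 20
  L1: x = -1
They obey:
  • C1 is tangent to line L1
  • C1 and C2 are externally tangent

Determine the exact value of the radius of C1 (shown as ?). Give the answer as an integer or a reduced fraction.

4

1. [C1‖L1]  r_C1² − 16 = 0  ⇒  r_C1 = 4 (r>0 drops 1)
2. [ext C1·C2]  r_C1² + 40r_C1 − 176 = 0  ⇒  r_C1 = 4 (r>0 drops 1)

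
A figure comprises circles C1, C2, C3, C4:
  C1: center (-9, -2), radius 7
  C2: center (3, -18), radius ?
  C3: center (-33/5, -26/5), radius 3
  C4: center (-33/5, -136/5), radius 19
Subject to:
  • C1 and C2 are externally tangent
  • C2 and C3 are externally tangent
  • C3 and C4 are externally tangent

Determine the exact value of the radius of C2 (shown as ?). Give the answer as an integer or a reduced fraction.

1. [ext C1·C2]  r_C2² + 14r_C2 − 351 = 0  ⇒  r_C2 = 13 (r>0 drops 1)
2. [ext C2·C3]  r_C2² + 6r_C2 − 247 = 0  ⇒  r_C2 = 13 (r>0 drops 1)

13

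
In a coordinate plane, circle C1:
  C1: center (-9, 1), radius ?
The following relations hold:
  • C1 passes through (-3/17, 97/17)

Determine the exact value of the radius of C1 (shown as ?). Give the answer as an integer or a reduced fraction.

1. [C1∋P]  r_C1² − 100 = 0  ⇒  r_C1 = 10 (r>0 drops 1)

10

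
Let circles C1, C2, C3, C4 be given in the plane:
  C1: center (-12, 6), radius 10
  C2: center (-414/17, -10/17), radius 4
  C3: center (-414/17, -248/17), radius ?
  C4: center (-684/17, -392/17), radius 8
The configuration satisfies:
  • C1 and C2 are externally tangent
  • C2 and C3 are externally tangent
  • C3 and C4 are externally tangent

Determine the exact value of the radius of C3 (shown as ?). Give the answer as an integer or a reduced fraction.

1. [ext C2·C3]  r_C3² + 8r_C3 − 180 = 0  ⇒  r_C3 = 10 (r>0 drops 1)
2. [ext C3·C4]  r_C3² + 16r_C3 − 260 = 0  ⇒  r_C3 = 10 (r>0 drops 1)

10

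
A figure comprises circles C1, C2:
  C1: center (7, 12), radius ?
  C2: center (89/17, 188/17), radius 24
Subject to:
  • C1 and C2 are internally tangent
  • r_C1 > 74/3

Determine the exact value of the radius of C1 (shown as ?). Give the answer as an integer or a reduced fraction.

26

1. [int C1,C2]  r_C1² − 48r_C1 + 572 = 0  ⇒  r_C1 = 22 or 26
2. given r_C1 > 74/3: keep 26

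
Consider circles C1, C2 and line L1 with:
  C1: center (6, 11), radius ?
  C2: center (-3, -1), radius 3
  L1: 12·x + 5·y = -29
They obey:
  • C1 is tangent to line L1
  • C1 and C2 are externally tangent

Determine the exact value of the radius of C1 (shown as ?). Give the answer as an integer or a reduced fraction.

1. [C1‖L1]  r_C1² − 144 = 0  ⇒  r_C1 = 12 (r>0 drops 1)
2. [ext C1·C2]  r_C1² + 6r_C1 − 216 = 0  ⇒  r_C1 = 12 (r>0 drops 1)

12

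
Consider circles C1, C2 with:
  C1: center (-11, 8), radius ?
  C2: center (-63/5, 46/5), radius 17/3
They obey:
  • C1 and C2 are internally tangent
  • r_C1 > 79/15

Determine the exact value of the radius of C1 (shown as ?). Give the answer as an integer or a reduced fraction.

1. [int C1,C2]  r_C1² − (34/3)r_C1 + 253/9 = 0  ⇒  r_C1 = 11/3 or 23/3
2. given r_C1 > 79/15: keep 23/3

23/3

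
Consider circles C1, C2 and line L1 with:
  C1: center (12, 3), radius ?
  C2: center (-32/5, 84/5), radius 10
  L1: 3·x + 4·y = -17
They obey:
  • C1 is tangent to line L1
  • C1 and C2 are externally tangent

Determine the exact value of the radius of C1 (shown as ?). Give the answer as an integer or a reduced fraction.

1. [C1‖L1]  r_C1² − 169 = 0  ⇒  r_C1 = 13 (r>0 drops 1)
2. [ext C1·C2]  r_C1² + 20r_C1 − 429 = 0  ⇒  r_C1 = 13 (r>0 drops 1)

13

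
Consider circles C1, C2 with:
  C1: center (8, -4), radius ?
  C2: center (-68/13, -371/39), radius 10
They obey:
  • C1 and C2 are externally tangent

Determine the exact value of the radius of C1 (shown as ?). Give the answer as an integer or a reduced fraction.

1. [ext C1·C2]  r_C1² + 20r_C1 − 949/9 = 0  ⇒  r_C1 = 13/3 (r>0 drops 1)

13/3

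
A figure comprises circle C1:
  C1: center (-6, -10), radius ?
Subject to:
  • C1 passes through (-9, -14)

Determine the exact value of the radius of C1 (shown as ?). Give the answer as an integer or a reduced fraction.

5

1. [C1∋P]  r_C1² − 25 = 0  ⇒  r_C1 = 5 (r>0 drops 1)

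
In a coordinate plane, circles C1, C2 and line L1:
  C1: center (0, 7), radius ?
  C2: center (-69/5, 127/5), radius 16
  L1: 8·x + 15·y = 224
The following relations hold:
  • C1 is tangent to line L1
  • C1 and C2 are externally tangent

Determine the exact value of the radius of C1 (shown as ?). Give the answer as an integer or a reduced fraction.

1. [C1‖L1]  r_C1² − 49 = 0  ⇒  r_C1 = 7 (r>0 drops 1)
2. [ext C1·C2]  r_C1² + 32r_C1 − 273 = 0  ⇒  r_C1 = 7 (r>0 drops 1)

7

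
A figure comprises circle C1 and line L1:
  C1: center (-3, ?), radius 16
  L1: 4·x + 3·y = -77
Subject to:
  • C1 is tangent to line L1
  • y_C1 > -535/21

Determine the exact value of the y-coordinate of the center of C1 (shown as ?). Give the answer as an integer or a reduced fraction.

5

1. [C1‖L1]  y_C1² + (130/3)y_C1 − 725/3 = 0  ⇒  y_C1 = -145/3 or 5
2. given y_C1 > -535/21: keep 5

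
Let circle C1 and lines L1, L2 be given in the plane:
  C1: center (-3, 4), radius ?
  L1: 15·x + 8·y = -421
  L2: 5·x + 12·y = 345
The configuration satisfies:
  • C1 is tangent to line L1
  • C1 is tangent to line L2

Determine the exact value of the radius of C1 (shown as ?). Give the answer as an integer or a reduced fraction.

1. [C1‖L1]  r_C1² − 576 = 0  ⇒  r_C1 = 24 (r>0 drops 1)
2. [C1‖L2]  r_C1² − 576 = 0  ⇒  r_C1 = 24 (r>0 drops 1)

24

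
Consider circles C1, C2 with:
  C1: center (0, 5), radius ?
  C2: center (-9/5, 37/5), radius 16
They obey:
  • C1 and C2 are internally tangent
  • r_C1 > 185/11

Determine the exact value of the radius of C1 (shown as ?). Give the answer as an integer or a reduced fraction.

1. [int C1,C2]  r_C1² − 32r_C1 + 247 = 0  ⇒  r_C1 = 13 or 19
2. given r_C1 > 185/11: keep 19

19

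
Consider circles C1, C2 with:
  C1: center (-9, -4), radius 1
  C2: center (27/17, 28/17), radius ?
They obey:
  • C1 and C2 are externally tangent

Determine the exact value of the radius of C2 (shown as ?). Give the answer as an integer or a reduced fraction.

11

1. [ext C1·C2]  r_C2² + 2r_C2 − 143 = 0  ⇒  r_C2 = 11 (r>0 drops 1)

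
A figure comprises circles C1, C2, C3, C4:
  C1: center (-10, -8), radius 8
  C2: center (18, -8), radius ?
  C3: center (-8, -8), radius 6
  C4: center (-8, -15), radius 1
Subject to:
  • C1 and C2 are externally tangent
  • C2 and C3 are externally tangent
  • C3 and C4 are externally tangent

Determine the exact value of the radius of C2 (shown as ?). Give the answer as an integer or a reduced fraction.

1. [ext C1·C2]  r_C2² + 16r_C2 − 720 = 0  ⇒  r_C2 = 20 (r>0 drops 1)
2. [ext C2·C3]  r_C2² + 12r_C2 − 640 = 0  ⇒  r_C2 = 20 (r>0 drops 1)

20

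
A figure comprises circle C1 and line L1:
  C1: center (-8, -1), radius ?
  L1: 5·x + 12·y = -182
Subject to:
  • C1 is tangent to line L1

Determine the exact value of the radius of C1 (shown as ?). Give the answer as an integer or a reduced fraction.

1. [C1‖L1]  r_C1² − 100 = 0  ⇒  r_C1 = 10 (r>0 drops 1)

10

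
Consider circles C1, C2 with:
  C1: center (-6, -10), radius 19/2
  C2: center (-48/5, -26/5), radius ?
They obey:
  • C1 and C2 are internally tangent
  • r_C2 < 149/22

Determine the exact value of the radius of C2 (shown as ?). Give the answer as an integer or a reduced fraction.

7/2

1. [int C1,C2]  r_C2² − 19r_C2 + 217/4 = 0  ⇒  r_C2 = 7/2 or 31/2
2. given r_C2 < 149/22: keep 7/2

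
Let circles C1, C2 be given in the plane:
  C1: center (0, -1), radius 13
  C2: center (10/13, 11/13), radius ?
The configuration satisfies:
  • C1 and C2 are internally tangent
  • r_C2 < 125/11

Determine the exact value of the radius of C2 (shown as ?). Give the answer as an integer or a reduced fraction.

11

1. [int C1,C2]  r_C2² − 26r_C2 + 165 = 0  ⇒  r_C2 = 11 or 15
2. given r_C2 < 125/11: keep 11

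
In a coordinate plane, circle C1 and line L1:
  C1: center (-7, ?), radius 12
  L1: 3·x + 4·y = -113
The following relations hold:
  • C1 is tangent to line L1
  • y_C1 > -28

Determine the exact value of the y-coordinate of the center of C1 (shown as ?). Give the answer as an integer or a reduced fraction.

1. [C1‖L1]  y_C1² + 46y_C1 + 304 = 0  ⇒  y_C1 = -38 or -8
2. given y_C1 > -28: keep -8

-8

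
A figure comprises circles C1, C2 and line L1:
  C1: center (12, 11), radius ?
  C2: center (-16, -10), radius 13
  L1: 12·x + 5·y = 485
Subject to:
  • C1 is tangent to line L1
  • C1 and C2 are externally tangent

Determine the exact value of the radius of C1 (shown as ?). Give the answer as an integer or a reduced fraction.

1. [C1‖L1]  r_C1² − 484 = 0  ⇒  r_C1 = 22 (r>0 drops 1)
2. [ext C1·C2]  r_C1² + 26r_C1 − 1056 = 0  ⇒  r_C1 = 22 (r>0 drops 1)

22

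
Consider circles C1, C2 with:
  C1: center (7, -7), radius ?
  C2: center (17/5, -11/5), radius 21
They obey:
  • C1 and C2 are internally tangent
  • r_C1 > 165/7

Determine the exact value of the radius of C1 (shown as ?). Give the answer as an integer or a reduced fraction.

27

1. [int C1,C2]  r_C1² − 42r_C1 + 405 = 0  ⇒  r_C1 = 15 or 27
2. given r_C1 > 165/7: keep 27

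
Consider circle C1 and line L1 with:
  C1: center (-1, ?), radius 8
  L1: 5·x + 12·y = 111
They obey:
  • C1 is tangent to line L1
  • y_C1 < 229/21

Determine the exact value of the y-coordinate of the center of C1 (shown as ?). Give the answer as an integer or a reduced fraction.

1

1. [C1‖L1]  y_C1² − (58/3)y_C1 + 55/3 = 0  ⇒  y_C1 = 1 or 55/3
2. given y_C1 < 229/21: keep 1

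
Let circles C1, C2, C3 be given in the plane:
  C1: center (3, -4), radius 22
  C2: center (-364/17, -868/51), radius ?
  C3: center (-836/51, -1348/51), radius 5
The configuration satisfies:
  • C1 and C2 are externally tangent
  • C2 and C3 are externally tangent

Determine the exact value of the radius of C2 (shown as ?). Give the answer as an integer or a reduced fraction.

17/3

1. [ext C1·C2]  r_C2² + 44r_C2 − 2533/9 = 0  ⇒  r_C2 = 17/3 (r>0 drops 1)
2. [ext C2·C3]  r_C2² + 10r_C2 − 799/9 = 0  ⇒  r_C2 = 17/3 (r>0 drops 1)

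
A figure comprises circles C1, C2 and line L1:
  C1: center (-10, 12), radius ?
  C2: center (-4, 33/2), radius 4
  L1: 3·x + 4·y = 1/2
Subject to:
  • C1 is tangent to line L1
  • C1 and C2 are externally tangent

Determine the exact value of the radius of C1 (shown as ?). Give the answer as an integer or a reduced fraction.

7/2

1. [C1‖L1]  r_C1² − 49/4 = 0  ⇒  r_C1 = 7/2 (r>0 drops 1)
2. [ext C1·C2]  r_C1² + 8r_C1 − 161/4 = 0  ⇒  r_C1 = 7/2 (r>0 drops 1)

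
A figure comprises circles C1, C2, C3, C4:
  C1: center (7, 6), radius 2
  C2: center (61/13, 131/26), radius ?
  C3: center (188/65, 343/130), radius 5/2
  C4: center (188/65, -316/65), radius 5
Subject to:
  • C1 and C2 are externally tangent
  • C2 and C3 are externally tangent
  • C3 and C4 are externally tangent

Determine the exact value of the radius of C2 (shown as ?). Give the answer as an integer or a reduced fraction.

1/2

1. [ext C1·C2]  r_C2² + 4r_C2 − 9/4 = 0  ⇒  r_C2 = 1/2 (r>0 drops 1)
2. [ext C2·C3]  r_C2² + 5r_C2 − 11/4 = 0  ⇒  r_C2 = 1/2 (r>0 drops 1)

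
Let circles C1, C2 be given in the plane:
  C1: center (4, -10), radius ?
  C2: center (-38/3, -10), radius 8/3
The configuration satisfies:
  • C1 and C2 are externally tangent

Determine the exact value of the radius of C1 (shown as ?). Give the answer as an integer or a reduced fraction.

14

1. [ext C1·C2]  r_C1² + (16/3)r_C1 − 812/3 = 0  ⇒  r_C1 = 14 (r>0 drops 1)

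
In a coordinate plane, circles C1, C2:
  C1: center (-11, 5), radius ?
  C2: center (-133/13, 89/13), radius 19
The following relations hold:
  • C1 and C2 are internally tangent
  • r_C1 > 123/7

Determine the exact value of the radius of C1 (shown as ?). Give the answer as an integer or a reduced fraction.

1. [int C1,C2]  r_C1² − 38r_C1 + 357 = 0  ⇒  r_C1 = 17 or 21
2. given r_C1 > 123/7: keep 21

21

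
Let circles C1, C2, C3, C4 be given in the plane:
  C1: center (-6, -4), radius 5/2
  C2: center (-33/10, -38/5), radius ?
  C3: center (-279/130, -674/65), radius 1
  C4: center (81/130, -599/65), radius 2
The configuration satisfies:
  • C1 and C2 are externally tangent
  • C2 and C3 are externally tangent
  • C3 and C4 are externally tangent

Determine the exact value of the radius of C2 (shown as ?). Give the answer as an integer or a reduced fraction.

1. [ext C1·C2]  r_C2² + 5r_C2 − 14 = 0  ⇒  r_C2 = 2 (r>0 drops 1)
2. [ext C2·C3]  r_C2² + 2r_C2 − 8 = 0  ⇒  r_C2 = 2 (r>0 drops 1)

2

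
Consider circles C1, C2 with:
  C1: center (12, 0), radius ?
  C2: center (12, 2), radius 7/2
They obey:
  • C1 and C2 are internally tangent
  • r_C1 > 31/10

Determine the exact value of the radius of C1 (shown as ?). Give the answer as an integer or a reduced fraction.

11/2

1. [int C1,C2]  r_C1² − 7r_C1 + 33/4 = 0  ⇒  r_C1 = 3/2 or 11/2
2. given r_C1 > 31/10: keep 11/2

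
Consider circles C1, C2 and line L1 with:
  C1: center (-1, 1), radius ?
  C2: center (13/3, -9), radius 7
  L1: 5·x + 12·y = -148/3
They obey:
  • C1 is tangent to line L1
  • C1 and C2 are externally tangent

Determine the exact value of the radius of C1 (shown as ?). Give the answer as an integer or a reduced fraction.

13/3

1. [C1‖L1]  r_C1² − 169/9 = 0  ⇒  r_C1 = 13/3 (r>0 drops 1)
2. [ext C1·C2]  r_C1² + 14r_C1 − 715/9 = 0  ⇒  r_C1 = 13/3 (r>0 drops 1)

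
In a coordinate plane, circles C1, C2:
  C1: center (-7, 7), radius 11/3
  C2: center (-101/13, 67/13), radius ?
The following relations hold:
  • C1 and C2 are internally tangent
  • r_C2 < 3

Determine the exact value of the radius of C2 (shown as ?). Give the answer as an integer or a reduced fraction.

5/3

1. [int C1,C2]  r_C2² − (22/3)r_C2 + 85/9 = 0  ⇒  r_C2 = 5/3 or 17/3
2. given r_C2 < 3: keep 5/3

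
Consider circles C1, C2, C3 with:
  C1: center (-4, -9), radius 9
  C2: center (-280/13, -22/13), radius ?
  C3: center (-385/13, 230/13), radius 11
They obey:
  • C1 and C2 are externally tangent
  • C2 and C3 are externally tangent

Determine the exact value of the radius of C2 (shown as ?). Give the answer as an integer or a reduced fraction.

1. [ext C1·C2]  r_C2² + 18r_C2 − 280 = 0  ⇒  r_C2 = 10 (r>0 drops 1)
2. [ext C2·C3]  r_C2² + 22r_C2 − 320 = 0  ⇒  r_C2 = 10 (r>0 drops 1)

10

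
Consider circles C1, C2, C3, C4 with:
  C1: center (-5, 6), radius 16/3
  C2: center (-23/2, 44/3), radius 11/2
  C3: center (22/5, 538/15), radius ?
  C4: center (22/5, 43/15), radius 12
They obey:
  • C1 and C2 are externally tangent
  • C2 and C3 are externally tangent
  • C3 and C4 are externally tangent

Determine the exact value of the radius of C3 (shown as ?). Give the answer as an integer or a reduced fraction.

21

1. [ext C2·C3]  r_C3² + 11r_C3 − 672 = 0  ⇒  r_C3 = 21 (r>0 drops 1)
2. [ext C3·C4]  r_C3² + 24r_C3 − 945 = 0  ⇒  r_C3 = 21 (r>0 drops 1)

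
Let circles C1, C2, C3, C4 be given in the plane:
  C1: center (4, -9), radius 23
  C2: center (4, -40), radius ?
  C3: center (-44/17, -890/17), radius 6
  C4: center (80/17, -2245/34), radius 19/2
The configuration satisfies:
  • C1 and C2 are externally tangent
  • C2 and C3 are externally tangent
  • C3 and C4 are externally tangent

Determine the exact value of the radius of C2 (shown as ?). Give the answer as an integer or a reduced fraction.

1. [ext C1·C2]  r_C2² + 46r_C2 − 432 = 0  ⇒  r_C2 = 8 (r>0 drops 1)
2. [ext C2·C3]  r_C2² + 12r_C2 − 160 = 0  ⇒  r_C2 = 8 (r>0 drops 1)

8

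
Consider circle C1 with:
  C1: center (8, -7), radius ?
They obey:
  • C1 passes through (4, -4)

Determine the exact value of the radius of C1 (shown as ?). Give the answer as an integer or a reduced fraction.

5

1. [C1∋P]  r_C1² − 25 = 0  ⇒  r_C1 = 5 (r>0 drops 1)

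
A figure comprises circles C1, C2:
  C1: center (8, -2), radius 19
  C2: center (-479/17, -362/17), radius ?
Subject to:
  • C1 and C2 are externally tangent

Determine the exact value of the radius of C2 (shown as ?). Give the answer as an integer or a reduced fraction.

22

1. [ext C1·C2]  r_C2² + 38r_C2 − 1320 = 0  ⇒  r_C2 = 22 (r>0 drops 1)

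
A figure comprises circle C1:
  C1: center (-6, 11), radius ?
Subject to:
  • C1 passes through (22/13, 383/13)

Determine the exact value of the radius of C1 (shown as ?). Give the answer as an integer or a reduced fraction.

1. [C1∋P]  r_C1² − 400 = 0  ⇒  r_C1 = 20 (r>0 drops 1)

20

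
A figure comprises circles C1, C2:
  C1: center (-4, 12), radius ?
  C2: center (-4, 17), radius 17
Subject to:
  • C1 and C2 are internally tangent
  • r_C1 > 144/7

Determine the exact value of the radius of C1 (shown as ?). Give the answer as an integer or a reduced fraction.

22

1. [int C1,C2]  r_C1² − 34r_C1 + 264 = 0  ⇒  r_C1 = 12 or 22
2. given r_C1 > 144/7: keep 22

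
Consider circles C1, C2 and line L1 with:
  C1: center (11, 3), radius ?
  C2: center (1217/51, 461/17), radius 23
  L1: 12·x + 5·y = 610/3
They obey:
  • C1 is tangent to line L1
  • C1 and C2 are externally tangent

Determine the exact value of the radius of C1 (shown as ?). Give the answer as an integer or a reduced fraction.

1. [C1‖L1]  r_C1² − 169/9 = 0  ⇒  r_C1 = 13/3 (r>0 drops 1)
2. [ext C1·C2]  r_C1² + 46r_C1 − 1963/9 = 0  ⇒  r_C1 = 13/3 (r>0 drops 1)

13/3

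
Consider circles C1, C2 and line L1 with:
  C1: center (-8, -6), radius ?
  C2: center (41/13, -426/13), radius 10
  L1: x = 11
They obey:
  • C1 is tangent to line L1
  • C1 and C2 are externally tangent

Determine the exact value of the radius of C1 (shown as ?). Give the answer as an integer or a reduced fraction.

1. [C1‖L1]  r_C1² − 361 = 0  ⇒  r_C1 = 19 (r>0 drops 1)
2. [ext C1·C2]  r_C1² + 20r_C1 − 741 = 0  ⇒  r_C1 = 19 (r>0 drops 1)

19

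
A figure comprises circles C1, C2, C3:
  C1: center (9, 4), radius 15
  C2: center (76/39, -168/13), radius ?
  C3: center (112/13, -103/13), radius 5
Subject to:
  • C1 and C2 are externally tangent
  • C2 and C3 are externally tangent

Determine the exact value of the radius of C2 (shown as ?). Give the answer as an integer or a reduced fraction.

10/3

1. [ext C1·C2]  r_C2² + 30r_C2 − 1000/9 = 0  ⇒  r_C2 = 10/3 (r>0 drops 1)
2. [ext C2·C3]  r_C2² + 10r_C2 − 400/9 = 0  ⇒  r_C2 = 10/3 (r>0 drops 1)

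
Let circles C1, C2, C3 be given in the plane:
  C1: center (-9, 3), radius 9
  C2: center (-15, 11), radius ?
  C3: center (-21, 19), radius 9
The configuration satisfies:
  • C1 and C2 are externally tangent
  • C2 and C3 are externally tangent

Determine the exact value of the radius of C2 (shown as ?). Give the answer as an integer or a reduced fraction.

1. [ext C1·C2]  r_C2² + 18r_C2 − 19 = 0  ⇒  r_C2 = 1 (r>0 drops 1)
2. [ext C2·C3]  r_C2² + 18r_C2 − 19 = 0  ⇒  r_C2 = 1 (r>0 drops 1)

1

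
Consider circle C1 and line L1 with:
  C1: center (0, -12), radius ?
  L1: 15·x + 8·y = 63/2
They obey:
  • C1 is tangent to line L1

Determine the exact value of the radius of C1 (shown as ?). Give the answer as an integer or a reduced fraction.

1. [C1‖L1]  r_C1² − 225/4 = 0  ⇒  r_C1 = 15/2 (r>0 drops 1)

15/2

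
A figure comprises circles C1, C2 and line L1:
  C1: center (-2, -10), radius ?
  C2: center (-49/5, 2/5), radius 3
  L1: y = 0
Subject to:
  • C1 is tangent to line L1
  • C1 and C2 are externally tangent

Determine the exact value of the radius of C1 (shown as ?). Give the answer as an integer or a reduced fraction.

10

1. [C1‖L1]  r_C1² − 100 = 0  ⇒  r_C1 = 10 (r>0 drops 1)
2. [ext C1·C2]  r_C1² + 6r_C1 − 160 = 0  ⇒  r_C1 = 10 (r>0 drops 1)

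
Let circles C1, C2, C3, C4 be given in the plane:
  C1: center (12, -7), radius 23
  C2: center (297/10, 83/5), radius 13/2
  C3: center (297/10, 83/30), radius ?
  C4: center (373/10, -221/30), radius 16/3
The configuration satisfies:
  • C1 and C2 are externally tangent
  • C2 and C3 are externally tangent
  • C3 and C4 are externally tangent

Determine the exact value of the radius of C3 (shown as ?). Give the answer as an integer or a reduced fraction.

1. [ext C2·C3]  r_C3² + 13r_C3 − 1342/9 = 0  ⇒  r_C3 = 22/3 (r>0 drops 1)
2. [ext C3·C4]  r_C3² + (32/3)r_C3 − 132 = 0  ⇒  r_C3 = 22/3 (r>0 drops 1)

22/3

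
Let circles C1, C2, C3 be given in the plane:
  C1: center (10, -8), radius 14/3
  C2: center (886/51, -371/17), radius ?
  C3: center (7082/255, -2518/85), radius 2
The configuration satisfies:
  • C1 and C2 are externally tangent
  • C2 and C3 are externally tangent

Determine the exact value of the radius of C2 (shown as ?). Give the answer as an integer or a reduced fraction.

1. [ext C1·C2]  r_C2² + (28/3)r_C2 − 671/3 = 0  ⇒  r_C2 = 11 (r>0 drops 1)
2. [ext C2·C3]  r_C2² + 4r_C2 − 165 = 0  ⇒  r_C2 = 11 (r>0 drops 1)

11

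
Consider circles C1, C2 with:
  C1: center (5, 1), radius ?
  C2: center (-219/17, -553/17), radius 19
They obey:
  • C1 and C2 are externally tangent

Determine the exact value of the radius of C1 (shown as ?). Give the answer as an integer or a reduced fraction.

19

1. [ext C1·C2]  r_C1² + 38r_C1 − 1083 = 0  ⇒  r_C1 = 19 (r>0 drops 1)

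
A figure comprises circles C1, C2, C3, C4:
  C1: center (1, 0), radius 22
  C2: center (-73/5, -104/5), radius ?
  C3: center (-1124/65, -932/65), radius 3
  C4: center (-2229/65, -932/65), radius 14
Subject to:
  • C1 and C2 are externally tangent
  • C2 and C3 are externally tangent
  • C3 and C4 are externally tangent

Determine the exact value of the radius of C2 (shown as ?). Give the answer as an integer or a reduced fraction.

1. [ext C1·C2]  r_C2² + 44r_C2 − 192 = 0  ⇒  r_C2 = 4 (r>0 drops 1)
2. [ext C2·C3]  r_C2² + 6r_C2 − 40 = 0  ⇒  r_C2 = 4 (r>0 drops 1)

4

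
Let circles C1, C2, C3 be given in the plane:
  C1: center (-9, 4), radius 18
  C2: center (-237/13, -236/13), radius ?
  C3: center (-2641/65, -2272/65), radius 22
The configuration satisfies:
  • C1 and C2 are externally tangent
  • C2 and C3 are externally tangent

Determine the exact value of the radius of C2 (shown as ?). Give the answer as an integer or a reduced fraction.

6

1. [ext C1·C2]  r_C2² + 36r_C2 − 252 = 0  ⇒  r_C2 = 6 (r>0 drops 1)
2. [ext C2·C3]  r_C2² + 44r_C2 − 300 = 0  ⇒  r_C2 = 6 (r>0 drops 1)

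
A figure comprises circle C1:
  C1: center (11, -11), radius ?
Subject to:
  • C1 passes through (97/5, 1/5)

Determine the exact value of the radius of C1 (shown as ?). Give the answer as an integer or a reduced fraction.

1. [C1∋P]  r_C1² − 196 = 0  ⇒  r_C1 = 14 (r>0 drops 1)

14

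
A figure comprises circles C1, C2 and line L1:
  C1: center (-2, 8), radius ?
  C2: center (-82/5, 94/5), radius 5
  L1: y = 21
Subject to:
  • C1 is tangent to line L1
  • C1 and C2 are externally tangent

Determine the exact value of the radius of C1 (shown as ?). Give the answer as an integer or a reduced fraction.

1. [C1‖L1]  r_C1² − 169 = 0  ⇒  r_C1 = 13 (r>0 drops 1)
2. [ext C1·C2]  r_C1² + 10r_C1 − 299 = 0  ⇒  r_C1 = 13 (r>0 drops 1)

13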